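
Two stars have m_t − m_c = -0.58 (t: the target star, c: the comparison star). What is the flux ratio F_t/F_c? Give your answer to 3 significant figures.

F_t/F_c = 10^(−(m_t − m_c)/2.5) = 10^(0.58/2.5) = 10^0.232 = 1.706.

1.71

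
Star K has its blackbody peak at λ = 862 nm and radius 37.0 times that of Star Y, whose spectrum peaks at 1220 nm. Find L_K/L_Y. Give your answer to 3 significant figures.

Wien's law gives T ∝ 1/λ_max, so T_K/T_Y = λ_Y/λ_K = 1220/862 = 1.415.
Then L ∝ R²T⁴ gives L_K/L_Y = (37.0)² × (1.415)⁴ = 1369 × 4.012 = 5493.

5.49×10^3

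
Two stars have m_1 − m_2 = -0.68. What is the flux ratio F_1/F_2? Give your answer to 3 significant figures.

F_1/F_2 = 10^(−(m_1 − m_2)/2.5) = 10^(0.68/2.5) = 10^0.272 = 1.871.

1.87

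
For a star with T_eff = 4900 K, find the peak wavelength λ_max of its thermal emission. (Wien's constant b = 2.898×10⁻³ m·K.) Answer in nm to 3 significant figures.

λ_max = b/T = 2.898×10⁻³ / 4900 = 5.91×10^-7 m = 591.4 nm.

591 nm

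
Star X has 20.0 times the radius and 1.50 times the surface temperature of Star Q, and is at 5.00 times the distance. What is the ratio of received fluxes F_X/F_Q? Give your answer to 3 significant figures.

81.0

L_X/L_Q = (R_X/R_Q)²(T_X/T_Q)⁴ = (20.0)² × (1.50)⁴ = 2025.
F_X/F_Q = (L_X/L_Q)/(d_X/d_Q)² = 2025 / (5.00)² = 81.00.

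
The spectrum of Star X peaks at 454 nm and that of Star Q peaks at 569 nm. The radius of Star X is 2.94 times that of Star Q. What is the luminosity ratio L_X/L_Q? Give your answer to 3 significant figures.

21.3

Wien's law gives T ∝ 1/λ_max, so T_X/T_Q = λ_Q/λ_X = 569/454 = 1.253.
Then L ∝ R²T⁴ gives L_X/L_Q = (2.94)² × (1.253)⁴ = 8.644 × 2.467 = 21.33.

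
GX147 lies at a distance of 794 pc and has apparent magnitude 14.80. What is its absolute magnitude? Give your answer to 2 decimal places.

M = m − 5 log₁₀(d/10 pc) = 14.80 − 5 log₁₀(794/10)
  = 14.80 − 5 × 1.900 = 14.80 − 9.50 = 5.30.

5.30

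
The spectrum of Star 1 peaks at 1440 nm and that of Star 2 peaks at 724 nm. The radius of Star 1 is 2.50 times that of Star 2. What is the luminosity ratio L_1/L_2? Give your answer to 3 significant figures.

Wien's law gives T ∝ 1/λ_max, so T_1/T_2 = λ_2/λ_1 = 724/1440 = 0.5028.
Then L ∝ R²T⁴ gives L_1/L_2 = (2.50)² × (0.5028)⁴ = 6.250 × 0.06390 = 0.3994.

0.399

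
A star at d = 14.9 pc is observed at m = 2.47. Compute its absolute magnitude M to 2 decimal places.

M = m − 5 log₁₀(d/10 pc) = 2.47 − 5 log₁₀(14.9/10)
  = 2.47 − 5 × 0.173 = 2.47 − 0.87 = 1.60.

1.60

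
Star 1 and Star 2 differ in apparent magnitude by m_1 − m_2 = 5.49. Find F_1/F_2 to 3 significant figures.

F_1/F_2 = 10^(−(m_1 − m_2)/2.5) = 10^(-5.49/2.5) = 10^-2.196 = 0.006368.

0.00637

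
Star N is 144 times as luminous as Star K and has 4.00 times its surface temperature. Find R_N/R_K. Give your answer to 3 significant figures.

L ∝ R²T⁴ gives R ∝ √L / T², so
R_N/R_K = √(144) / (4.00)² = 12.00 / 16.00 = 0.7500.

0.750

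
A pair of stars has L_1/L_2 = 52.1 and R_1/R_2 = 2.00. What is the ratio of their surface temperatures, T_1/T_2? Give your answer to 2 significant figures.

1.9

L ∝ R²T⁴ gives T ∝ (L/R²)^(1/4), so
T_1/T_2 = (52.1 / 2.00²)^(1/4) = (13.03)^(1/4) = 1.900.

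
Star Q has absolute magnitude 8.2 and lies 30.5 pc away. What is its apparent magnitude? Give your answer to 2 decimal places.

m = M + 5 log₁₀(d/10 pc) = 8.2 + 5 log₁₀(30.5/10)
  = 8.2 + 5 × 0.484 = 8.2 + 2.42 = 10.62.

10.62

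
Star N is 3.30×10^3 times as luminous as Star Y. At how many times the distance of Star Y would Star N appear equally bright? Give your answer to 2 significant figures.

Equal flux requires L_N/d_N² = L_Y/d_Y², so d_N/d_Y = √(L_N/L_Y)
= √(3.30×10^3) = 57.45.

57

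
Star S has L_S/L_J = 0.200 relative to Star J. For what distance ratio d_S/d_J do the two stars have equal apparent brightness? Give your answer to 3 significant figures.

0.447

Equal flux requires L_S/d_S² = L_J/d_J², so d_S/d_J = √(L_S/L_J)
= √(0.200) = 0.4472.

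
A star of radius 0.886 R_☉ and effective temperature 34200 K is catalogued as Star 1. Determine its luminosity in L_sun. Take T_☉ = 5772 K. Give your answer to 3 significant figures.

L/L_☉ = (R/R_☉)² (T/T_☉)⁴ = (0.886)² × (34200/5772)⁴
       = 0.7850 × (5.925)⁴ = 0.7850 × 1233 = 967.5.

968 L_sun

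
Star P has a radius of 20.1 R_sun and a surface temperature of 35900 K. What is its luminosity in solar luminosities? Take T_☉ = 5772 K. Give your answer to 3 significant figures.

6.05×10^5 solar luminosities

L/L_☉ = (R/R_☉)² (T/T_☉)⁴ = (20.1)² × (35900/5772)⁴
       = 404.0 × (6.220)⁴ = 404.0 × 1496 = 6.046×10^5.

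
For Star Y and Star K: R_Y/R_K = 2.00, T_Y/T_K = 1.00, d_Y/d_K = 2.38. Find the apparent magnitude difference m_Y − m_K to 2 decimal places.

0.38

L_Y/L_K = (2.00)²(1.00)⁴ = 4.000.
F_Y/F_K = (L_Y/L_K)/(d_Y/d_K)² = 4.000/5.664 = 0.7062.
m_Y − m_K = −2.5 log₁₀(0.7062) = 0.38.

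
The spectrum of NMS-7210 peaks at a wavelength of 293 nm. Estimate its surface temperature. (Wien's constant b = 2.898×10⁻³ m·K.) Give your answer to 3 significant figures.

T = b/λ_max = 2.898×10⁻³ / (293×10⁻⁹) = 9891 K.

9.89×10^3 K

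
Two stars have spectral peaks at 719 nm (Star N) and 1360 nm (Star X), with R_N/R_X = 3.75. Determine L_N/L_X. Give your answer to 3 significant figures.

180

Wien's law gives T ∝ 1/λ_max, so T_N/T_X = λ_X/λ_N = 1360/719 = 1.892.
Then L ∝ R²T⁴ gives L_N/L_X = (3.75)² × (1.892)⁴ = 14.06 × 12.80 = 180.0.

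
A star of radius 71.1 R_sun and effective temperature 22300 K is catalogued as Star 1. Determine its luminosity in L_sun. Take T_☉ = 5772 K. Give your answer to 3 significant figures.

1.13×10^6 L_sun

L/L_☉ = (R/R_☉)² (T/T_☉)⁴ = (71.1)² × (22300/5772)⁴
       = 5055 × (3.863)⁴ = 5055 × 222.8 = 1.126×10^6.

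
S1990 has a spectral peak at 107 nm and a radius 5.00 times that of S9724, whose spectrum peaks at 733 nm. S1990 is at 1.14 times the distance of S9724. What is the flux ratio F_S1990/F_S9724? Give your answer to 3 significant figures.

4.24×10^4

Wien's law: T_S1990/T_S9724 = λ_S9724/λ_S1990 = 733/107 = 6.850.
L_S1990/L_S9724 = (R_S1990/R_S9724)²(T_S1990/T_S9724)⁴ = (5.00)²(6.850)⁴ = 5.506×10^4.
F_S1990/F_S9724 = (L_S1990/L_S9724)/(d_S1990/d_S9724)² = 5.506×10^4/(1.14)² = 4.237×10^4.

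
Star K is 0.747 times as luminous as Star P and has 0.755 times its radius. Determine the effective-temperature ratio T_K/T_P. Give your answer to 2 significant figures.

L ∝ R²T⁴ gives T ∝ (L/R²)^(1/4), so
T_K/T_P = (0.747 / 0.755²)^(1/4) = (1.310)^(1/4) = 1.070.

1.1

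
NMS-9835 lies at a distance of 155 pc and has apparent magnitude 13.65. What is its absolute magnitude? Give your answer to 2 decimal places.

M = m − 5 log₁₀(d/10 pc) = 13.65 − 5 log₁₀(155/10)
  = 13.65 − 5 × 1.190 = 13.65 − 5.95 = 7.70.

7.70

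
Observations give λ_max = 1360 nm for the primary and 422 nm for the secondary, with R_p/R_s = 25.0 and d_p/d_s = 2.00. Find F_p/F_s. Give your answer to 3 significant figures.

1.45

Wien's law: T_p/T_s = λ_s/λ_p = 422/1360 = 0.3103.
L_p/L_s = (R_p/R_s)²(T_p/T_s)⁴ = (25.0)²(0.3103)⁴ = 5.794.
F_p/F_s = (L_p/L_s)/(d_p/d_s)² = 5.794/(2.00)² = 1.448.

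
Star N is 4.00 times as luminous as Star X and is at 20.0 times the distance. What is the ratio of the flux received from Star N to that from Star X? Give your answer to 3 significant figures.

0.0100

F = L/(4πd²), so F_N/F_X = (L_N/L_X) / (d_N/d_X)²
= 4.00 / (20.0)² = 4.00 / 400.0 = 0.01000.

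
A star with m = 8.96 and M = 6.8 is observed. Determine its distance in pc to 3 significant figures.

m − M = 5 log₁₀(d/10 pc)
8.96 − (6.8) = 2.16 = 5 log₁₀(d/10)
d = 10 × 10^(2.16/5) = 10 × 10^0.432 = 27.04 pc.

27.0 pc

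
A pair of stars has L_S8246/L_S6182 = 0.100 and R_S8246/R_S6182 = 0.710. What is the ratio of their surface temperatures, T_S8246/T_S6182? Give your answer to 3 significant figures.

0.667

L ∝ R²T⁴ gives T ∝ (L/R²)^(1/4), so
T_S8246/T_S6182 = (0.100 / 0.710²)^(1/4) = (0.1984)^(1/4) = 0.6674.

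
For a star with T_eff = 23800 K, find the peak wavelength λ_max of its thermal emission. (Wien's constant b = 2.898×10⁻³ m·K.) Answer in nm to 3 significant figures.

λ_max = b/T = 2.898×10⁻³ / 23800 = 1.22×10^-7 m = 121.8 nm.

122 nm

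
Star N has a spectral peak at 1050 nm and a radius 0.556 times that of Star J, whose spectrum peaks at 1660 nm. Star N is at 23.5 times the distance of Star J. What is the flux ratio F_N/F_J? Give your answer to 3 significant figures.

Wien's law: T_N/T_J = λ_J/λ_N = 1660/1050 = 1.581.
L_N/L_J = (R_N/R_J)²(T_N/T_J)⁴ = (0.556)²(1.581)⁴ = 1.931.
F_N/F_J = (L_N/L_J)/(d_N/d_J)² = 1.931/(23.5)² = 0.003497.

0.00350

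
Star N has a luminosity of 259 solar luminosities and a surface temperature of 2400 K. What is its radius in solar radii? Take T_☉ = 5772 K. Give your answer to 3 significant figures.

R/R_☉ = √(L/L_☉) / (T/T_☉)² = √(259) / (0.4158)²
       = 16.09 / 0.1729 = 93.09.

93.1 solar radii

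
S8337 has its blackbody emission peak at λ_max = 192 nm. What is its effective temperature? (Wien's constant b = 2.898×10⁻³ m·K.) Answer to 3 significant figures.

1.51×10^4 K

T = b/λ_max = 2.898×10⁻³ / (192×10⁻⁹) = 1.509×10^4 K.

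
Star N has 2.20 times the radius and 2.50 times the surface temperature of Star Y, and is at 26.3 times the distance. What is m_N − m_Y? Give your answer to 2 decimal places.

L_N/L_Y = (2.20)²(2.50)⁴ = 189.1.
F_N/F_Y = (L_N/L_Y)/(d_N/d_Y)² = 189.1/691.7 = 0.2733.
m_N − m_Y = −2.5 log₁₀(0.2733) = 1.41.

1.41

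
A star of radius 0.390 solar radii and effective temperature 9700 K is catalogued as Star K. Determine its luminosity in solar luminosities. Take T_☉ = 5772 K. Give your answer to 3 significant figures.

L/L_☉ = (R/R_☉)² (T/T_☉)⁴ = (0.390)² × (9700/5772)⁴
       = 0.1521 × (1.681)⁴ = 0.1521 × 7.976 = 1.213.

1.21 solar luminosities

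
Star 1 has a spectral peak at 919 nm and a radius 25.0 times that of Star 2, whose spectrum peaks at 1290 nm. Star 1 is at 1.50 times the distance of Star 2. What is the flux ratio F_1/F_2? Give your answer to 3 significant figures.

Wien's law: T_1/T_2 = λ_2/λ_1 = 1290/919 = 1.404.
L_1/L_2 = (R_1/R_2)²(T_1/T_2)⁴ = (25.0)²(1.404)⁴ = 2426.
F_1/F_2 = (L_1/L_2)/(d_1/d_2)² = 2426/(1.50)² = 1078.

1.08×10^3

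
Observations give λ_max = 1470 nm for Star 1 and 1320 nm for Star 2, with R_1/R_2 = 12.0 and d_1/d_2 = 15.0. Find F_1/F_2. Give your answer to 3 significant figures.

0.416

Wien's law: T_1/T_2 = λ_2/λ_1 = 1320/1470 = 0.8980.
L_1/L_2 = (R_1/R_2)²(T_1/T_2)⁴ = (12.0)²(0.8980)⁴ = 93.62.
F_1/F_2 = (L_1/L_2)/(d_1/d_2)² = 93.62/(15.0)² = 0.4161.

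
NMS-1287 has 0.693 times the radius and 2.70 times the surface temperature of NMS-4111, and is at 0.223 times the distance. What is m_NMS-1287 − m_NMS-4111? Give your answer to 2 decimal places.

L_NMS-1287/L_NMS-4111 = (0.693)²(2.70)⁴ = 25.52.
F_NMS-1287/F_NMS-4111 = (L_NMS-1287/L_NMS-4111)/(d_NMS-1287/d_NMS-4111)² = 25.52/0.04973 = 513.2.
m_NMS-1287 − m_NMS-4111 = −2.5 log₁₀(513.2) = -6.78.

-6.78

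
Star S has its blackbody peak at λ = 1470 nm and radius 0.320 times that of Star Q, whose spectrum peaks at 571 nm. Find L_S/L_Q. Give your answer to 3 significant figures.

0.00233

Wien's law gives T ∝ 1/λ_max, so T_S/T_Q = λ_Q/λ_S = 571/1470 = 0.3884.
Then L ∝ R²T⁴ gives L_S/L_Q = (0.320)² × (0.3884)⁴ = 0.1024 × 0.02277 = 0.002331.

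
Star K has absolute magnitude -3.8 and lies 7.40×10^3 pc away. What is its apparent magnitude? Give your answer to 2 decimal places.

10.55

m = M + 5 log₁₀(d/10 pc) = -3.8 + 5 log₁₀(7.40×10^3/10)
  = -3.8 + 5 × 2.869 = -3.8 + 14.35 = 10.55.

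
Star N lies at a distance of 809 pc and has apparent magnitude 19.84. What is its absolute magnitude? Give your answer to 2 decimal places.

10.30

M = m − 5 log₁₀(d/10 pc) = 19.84 − 5 log₁₀(809/10)
  = 19.84 − 5 × 1.908 = 19.84 − 9.54 = 10.30.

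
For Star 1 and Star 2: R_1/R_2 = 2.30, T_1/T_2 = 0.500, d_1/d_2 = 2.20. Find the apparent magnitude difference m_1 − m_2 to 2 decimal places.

L_1/L_2 = (2.30)²(0.500)⁴ = 0.3306.
F_1/F_2 = (L_1/L_2)/(d_1/d_2)² = 0.3306/4.840 = 0.06831.
m_1 − m_2 = −2.5 log₁₀(0.06831) = 2.91.

2.91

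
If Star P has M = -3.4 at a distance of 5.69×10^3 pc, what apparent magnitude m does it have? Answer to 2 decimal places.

10.38

m = M + 5 log₁₀(d/10 pc) = -3.4 + 5 log₁₀(5.69×10^3/10)
  = -3.4 + 5 × 2.755 = -3.4 + 13.78 = 10.38.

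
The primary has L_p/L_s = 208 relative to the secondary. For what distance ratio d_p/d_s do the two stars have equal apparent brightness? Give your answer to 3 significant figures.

14.4

Equal flux requires L_p/d_p² = L_s/d_s², so d_p/d_s = √(L_p/L_s)
= √(208) = 14.42.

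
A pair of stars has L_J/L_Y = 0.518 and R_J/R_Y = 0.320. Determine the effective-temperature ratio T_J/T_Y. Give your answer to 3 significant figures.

L ∝ R²T⁴ gives T ∝ (L/R²)^(1/4), so
T_J/T_Y = (0.518 / 0.320²)^(1/4) = (5.059)^(1/4) = 1.500.

1.50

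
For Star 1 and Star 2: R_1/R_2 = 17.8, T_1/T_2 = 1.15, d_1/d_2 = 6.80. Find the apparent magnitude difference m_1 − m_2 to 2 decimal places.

-2.70

L_1/L_2 = (17.8)²(1.15)⁴ = 554.2.
F_1/F_2 = (L_1/L_2)/(d_1/d_2)² = 554.2/46.24 = 11.98.
m_1 − m_2 = −2.5 log₁₀(11.98) = -2.70.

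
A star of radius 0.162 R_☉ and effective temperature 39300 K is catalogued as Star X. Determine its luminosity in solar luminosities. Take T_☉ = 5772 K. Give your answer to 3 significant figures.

56.4 solar luminosities

L/L_☉ = (R/R_☉)² (T/T_☉)⁴ = (0.162)² × (39300/5772)⁴
       = 0.02624 × (6.809)⁴ = 0.02624 × 2149 = 56.40.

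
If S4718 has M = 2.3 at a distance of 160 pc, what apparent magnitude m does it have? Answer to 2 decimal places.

m = M + 5 log₁₀(d/10 pc) = 2.3 + 5 log₁₀(160/10)
  = 2.3 + 5 × 1.204 = 2.3 + 6.02 = 8.32.

8.32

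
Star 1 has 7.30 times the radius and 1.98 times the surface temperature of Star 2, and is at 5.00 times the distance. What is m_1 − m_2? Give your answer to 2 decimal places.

L_1/L_2 = (7.30)²(1.98)⁴ = 819.0.
F_1/F_2 = (L_1/L_2)/(d_1/d_2)² = 819.0/25.00 = 32.76.
m_1 − m_2 = −2.5 log₁₀(32.76) = -3.79.

-3.79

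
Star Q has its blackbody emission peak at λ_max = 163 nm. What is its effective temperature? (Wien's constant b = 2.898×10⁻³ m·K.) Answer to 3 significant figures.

1.78×10^4 K

T = b/λ_max = 2.898×10⁻³ / (163×10⁻⁹) = 1.778×10^4 K.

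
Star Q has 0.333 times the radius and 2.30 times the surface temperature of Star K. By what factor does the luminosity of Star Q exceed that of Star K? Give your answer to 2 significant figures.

3.1

From the Stefan–Boltzmann law, L ∝ R²T⁴, so
L_Q/L_K = (R_Q/R_K)² (T_Q/T_K)⁴ = (0.333)² × (2.30)⁴ = 0.1109 × 27.98 = 3.103.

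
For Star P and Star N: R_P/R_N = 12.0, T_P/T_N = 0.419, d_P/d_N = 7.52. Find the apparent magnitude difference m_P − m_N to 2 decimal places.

2.76

L_P/L_N = (12.0)²(0.419)⁴ = 4.438.
F_P/F_N = (L_P/L_N)/(d_P/d_N)² = 4.438/56.55 = 0.07848.
m_P − m_N = −2.5 log₁₀(0.07848) = 2.76.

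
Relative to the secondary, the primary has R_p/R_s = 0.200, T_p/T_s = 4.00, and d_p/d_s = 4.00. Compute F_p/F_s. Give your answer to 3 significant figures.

L_p/L_s = (R_p/R_s)²(T_p/T_s)⁴ = (0.200)² × (4.00)⁴ = 10.24.
F_p/F_s = (L_p/L_s)/(d_p/d_s)² = 10.24 / (4.00)² = 0.6400.

0.640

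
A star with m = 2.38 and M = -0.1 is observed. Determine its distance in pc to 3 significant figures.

31.3 pc

m − M = 5 log₁₀(d/10 pc)
2.38 − (-0.1) = 2.48 = 5 log₁₀(d/10)
d = 10 × 10^(2.48/5) = 10 × 10^0.496 = 31.33 pc.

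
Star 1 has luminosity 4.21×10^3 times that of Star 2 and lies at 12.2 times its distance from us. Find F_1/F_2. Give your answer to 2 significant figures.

F = L/(4πd²), so F_1/F_2 = (L_1/L_2) / (d_1/d_2)²
= 4.21×10^3 / (12.2)² = 4.21×10^3 / 148.8 = 28.29.

28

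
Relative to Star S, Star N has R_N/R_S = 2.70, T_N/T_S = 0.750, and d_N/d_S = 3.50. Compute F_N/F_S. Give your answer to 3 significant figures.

0.188

L_N/L_S = (R_N/R_S)²(T_N/T_S)⁴ = (2.70)² × (0.750)⁴ = 2.307.
F_N/F_S = (L_N/L_S)/(d_N/d_S)² = 2.307 / (3.50)² = 0.1883.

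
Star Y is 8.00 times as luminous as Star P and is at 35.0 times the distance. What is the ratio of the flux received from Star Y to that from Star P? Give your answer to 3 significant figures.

F = L/(4πd²), so F_Y/F_P = (L_Y/L_P) / (d_Y/d_P)²
= 8.00 / (35.0)² = 8.00 / 1225 = 0.006531.

0.00653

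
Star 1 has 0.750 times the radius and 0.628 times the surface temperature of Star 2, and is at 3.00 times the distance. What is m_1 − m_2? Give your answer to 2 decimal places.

5.03

L_1/L_2 = (0.750)²(0.628)⁴ = 0.08749.
F_1/F_2 = (L_1/L_2)/(d_1/d_2)² = 0.08749/9.000 = 0.009721.
m_1 − m_2 = −2.5 log₁₀(0.009721) = 5.03.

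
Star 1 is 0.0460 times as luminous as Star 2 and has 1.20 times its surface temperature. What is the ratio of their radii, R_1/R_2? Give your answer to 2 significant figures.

0.15

L ∝ R²T⁴ gives R ∝ √L / T², so
R_1/R_2 = √(0.0460) / (1.20)² = 0.2145 / 1.440 = 0.1489.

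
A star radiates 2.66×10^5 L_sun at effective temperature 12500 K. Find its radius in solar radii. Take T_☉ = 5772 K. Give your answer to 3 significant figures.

R/R_☉ = √(L/L_☉) / (T/T_☉)² = √(2.66×10^5) / (2.166)²
       = 515.8 / 4.690 = 110.0.

110 solar radii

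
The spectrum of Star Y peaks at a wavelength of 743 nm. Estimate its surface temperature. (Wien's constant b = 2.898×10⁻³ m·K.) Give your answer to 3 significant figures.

T = b/λ_max = 2.898×10⁻³ / (743×10⁻⁹) = 3900 K.

3.90×10^3 K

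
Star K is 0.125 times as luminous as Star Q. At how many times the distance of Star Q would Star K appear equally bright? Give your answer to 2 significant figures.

0.35

Equal flux requires L_K/d_K² = L_Q/d_Q², so d_K/d_Q = √(L_K/L_Q)
= √(0.125) = 0.3536.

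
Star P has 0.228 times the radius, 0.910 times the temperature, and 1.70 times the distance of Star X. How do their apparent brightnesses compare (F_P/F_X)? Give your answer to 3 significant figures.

L_P/L_X = (R_P/R_X)²(T_P/T_X)⁴ = (0.228)² × (0.910)⁴ = 0.03565.
F_P/F_X = (L_P/L_X)/(d_P/d_X)² = 0.03565 / (1.70)² = 0.01233.

0.0123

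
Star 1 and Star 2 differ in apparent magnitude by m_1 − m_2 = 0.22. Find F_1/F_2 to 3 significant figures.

F_1/F_2 = 10^(−(m_1 − m_2)/2.5) = 10^(-0.22/2.5) = 10^-0.088 = 0.8166.

0.817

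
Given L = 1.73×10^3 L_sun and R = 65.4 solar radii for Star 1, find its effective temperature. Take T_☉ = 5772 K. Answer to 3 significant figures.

T/T_☉ = (L/L_☉)^(1/4) / (R/R_☉)^(1/2)
T = 5772 × (1.73×10^3)^(1/4) / √(65.4) = 5772 × 6.449 / 8.087 = 4603 K.

4.60×10^3 K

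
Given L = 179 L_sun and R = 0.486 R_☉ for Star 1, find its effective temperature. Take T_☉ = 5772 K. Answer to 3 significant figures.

T/T_☉ = (L/L_☉)^(1/4) / (R/R_☉)^(1/2)
T = 5772 × (179)^(1/4) / √(0.486) = 5772 × 3.658 / 0.6971 = 3.028×10^4 K.

3.03×10^4 K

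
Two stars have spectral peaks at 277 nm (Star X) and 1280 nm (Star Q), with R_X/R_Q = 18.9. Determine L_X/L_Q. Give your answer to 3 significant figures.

1.63×10^5

Wien's law gives T ∝ 1/λ_max, so T_X/T_Q = λ_Q/λ_X = 1280/277 = 4.621.
Then L ∝ R²T⁴ gives L_X/L_Q = (18.9)² × (4.621)⁴ = 357.2 × 456.0 = 1.629×10^5.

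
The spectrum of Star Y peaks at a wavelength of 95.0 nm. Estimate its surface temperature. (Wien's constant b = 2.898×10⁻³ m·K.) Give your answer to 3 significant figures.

T = b/λ_max = 2.898×10⁻³ / (95.0×10⁻⁹) = 3.051×10^4 K.

3.05×10^4 K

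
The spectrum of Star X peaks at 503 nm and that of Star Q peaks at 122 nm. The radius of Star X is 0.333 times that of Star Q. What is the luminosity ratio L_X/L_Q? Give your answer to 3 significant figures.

3.84×10^-4

Wien's law gives T ∝ 1/λ_max, so T_X/T_Q = λ_Q/λ_X = 122/503 = 0.2425.
Then L ∝ R²T⁴ gives L_X/L_Q = (0.333)² × (0.2425)⁴ = 0.1109 × 0.003461 = 3.838×10^-4.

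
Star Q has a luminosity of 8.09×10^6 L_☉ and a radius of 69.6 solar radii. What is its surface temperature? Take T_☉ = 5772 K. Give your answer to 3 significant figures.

T/T_☉ = (L/L_☉)^(1/4) / (R/R_☉)^(1/2)
T = 5772 × (8.09×10^6)^(1/4) / √(69.6) = 5772 × 53.33 / 8.343 = 3.690×10^4 K.

3.69×10^4 K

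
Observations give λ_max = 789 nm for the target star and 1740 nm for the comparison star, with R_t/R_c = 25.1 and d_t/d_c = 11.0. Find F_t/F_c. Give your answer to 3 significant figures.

Wien's law: T_t/T_c = λ_c/λ_t = 1740/789 = 2.205.
L_t/L_c = (R_t/R_c)²(T_t/T_c)⁴ = (25.1)²(2.205)⁴ = 1.490×10^4.
F_t/F_c = (L_t/L_c)/(d_t/d_c)² = 1.490×10^4/(11.0)² = 123.2.

123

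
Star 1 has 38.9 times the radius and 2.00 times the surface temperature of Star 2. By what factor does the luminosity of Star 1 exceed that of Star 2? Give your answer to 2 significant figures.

From the Stefan–Boltzmann law, L ∝ R²T⁴, so
L_1/L_2 = (R_1/R_2)² (T_1/T_2)⁴ = (38.9)² × (2.00)⁴ = 1513 × 16.00 = 2.421×10^4.

2.4×10^4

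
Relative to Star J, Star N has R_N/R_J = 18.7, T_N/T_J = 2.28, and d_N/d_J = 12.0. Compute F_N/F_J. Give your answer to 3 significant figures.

L_N/L_J = (R_N/R_J)²(T_N/T_J)⁴ = (18.7)² × (2.28)⁴ = 9450.
F_N/F_J = (L_N/L_J)/(d_N/d_J)² = 9450 / (12.0)² = 65.62.

65.6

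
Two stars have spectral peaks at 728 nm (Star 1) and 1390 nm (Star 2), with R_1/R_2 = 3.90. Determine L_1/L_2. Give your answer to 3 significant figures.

202

Wien's law gives T ∝ 1/λ_max, so T_1/T_2 = λ_2/λ_1 = 1390/728 = 1.909.
Then L ∝ R²T⁴ gives L_1/L_2 = (3.90)² × (1.909)⁴ = 15.21 × 13.29 = 202.1.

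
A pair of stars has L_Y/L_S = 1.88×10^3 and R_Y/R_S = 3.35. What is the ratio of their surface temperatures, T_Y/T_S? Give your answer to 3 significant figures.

L ∝ R²T⁴ gives T ∝ (L/R²)^(1/4), so
T_Y/T_S = (1.88×10^3 / 3.35²)^(1/4) = (167.5)^(1/4) = 3.598.

3.60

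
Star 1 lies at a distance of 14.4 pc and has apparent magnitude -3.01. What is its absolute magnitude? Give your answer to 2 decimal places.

-3.80

M = m − 5 log₁₀(d/10 pc) = -3.01 − 5 log₁₀(14.4/10)
  = -3.01 − 5 × 0.158 = -3.01 − 0.79 = -3.80.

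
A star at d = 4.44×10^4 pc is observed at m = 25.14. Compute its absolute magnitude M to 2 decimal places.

M = m − 5 log₁₀(d/10 pc) = 25.14 − 5 log₁₀(4.44×10^4/10)
  = 25.14 − 5 × 3.647 = 25.14 − 18.24 = 6.90.

6.90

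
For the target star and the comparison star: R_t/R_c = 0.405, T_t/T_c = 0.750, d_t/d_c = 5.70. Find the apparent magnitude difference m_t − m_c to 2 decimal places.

6.99

L_t/L_c = (0.405)²(0.750)⁴ = 0.05190.
F_t/F_c = (L_t/L_c)/(d_t/d_c)² = 0.05190/32.49 = 0.001597.
m_t − m_c = −2.5 log₁₀(0.001597) = 6.99.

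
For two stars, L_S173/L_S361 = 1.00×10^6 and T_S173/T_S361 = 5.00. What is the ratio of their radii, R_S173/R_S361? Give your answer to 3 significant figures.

40.0

L ∝ R²T⁴ gives R ∝ √L / T², so
R_S173/R_S361 = √(1.00×10^6) / (5.00)² = 1000 / 25.00 = 40.00.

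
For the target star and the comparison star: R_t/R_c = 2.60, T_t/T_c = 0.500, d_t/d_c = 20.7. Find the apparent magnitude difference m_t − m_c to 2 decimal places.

7.52

L_t/L_c = (2.60)²(0.500)⁴ = 0.4225.
F_t/F_c = (L_t/L_c)/(d_t/d_c)² = 0.4225/428.5 = 9.860×10^-4.
m_t − m_c = −2.5 log₁₀(9.860×10^-4) = 7.52.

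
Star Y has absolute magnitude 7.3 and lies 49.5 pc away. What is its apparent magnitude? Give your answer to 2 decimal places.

m = M + 5 log₁₀(d/10 pc) = 7.3 + 5 log₁₀(49.5/10)
  = 7.3 + 5 × 0.695 = 7.3 + 3.47 = 10.77.

10.77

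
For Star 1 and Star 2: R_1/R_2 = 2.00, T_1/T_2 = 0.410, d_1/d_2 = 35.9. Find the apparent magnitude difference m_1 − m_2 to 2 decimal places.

L_1/L_2 = (2.00)²(0.410)⁴ = 0.1130.
F_1/F_2 = (L_1/L_2)/(d_1/d_2)² = 0.1130/1289 = 8.770×10^-5.
m_1 − m_2 = −2.5 log₁₀(8.770×10^-5) = 10.14.

10.14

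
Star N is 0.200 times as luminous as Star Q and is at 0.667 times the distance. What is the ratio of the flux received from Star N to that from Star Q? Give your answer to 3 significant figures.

F = L/(4πd²), so F_N/F_Q = (L_N/L_Q) / (d_N/d_Q)²
= 0.200 / (0.667)² = 0.200 / 0.4449 = 0.4496.

0.450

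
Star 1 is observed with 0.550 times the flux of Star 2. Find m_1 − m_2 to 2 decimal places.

m_1 − m_2 = −2.5 log₁₀(F_1/F_2) = −2.5 log₁₀(0.550) = −2.5 × (-0.260) = 0.649.

0.65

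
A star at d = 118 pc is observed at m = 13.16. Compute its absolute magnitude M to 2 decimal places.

7.80

M = m − 5 log₁₀(d/10 pc) = 13.16 − 5 log₁₀(118/10)
  = 13.16 − 5 × 1.072 = 13.16 − 5.36 = 7.80.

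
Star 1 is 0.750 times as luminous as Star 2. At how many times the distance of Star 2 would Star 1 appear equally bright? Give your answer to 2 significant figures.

0.87

Equal flux requires L_1/d_1² = L_2/d_2², so d_1/d_2 = √(L_1/L_2)
= √(0.750) = 0.8660.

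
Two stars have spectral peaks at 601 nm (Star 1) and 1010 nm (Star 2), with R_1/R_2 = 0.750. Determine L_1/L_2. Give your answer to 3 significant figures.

Wien's law gives T ∝ 1/λ_max, so T_1/T_2 = λ_2/λ_1 = 1010/601 = 1.681.
Then L ∝ R²T⁴ gives L_1/L_2 = (0.750)² × (1.681)⁴ = 0.5625 × 7.976 = 4.487.

4.49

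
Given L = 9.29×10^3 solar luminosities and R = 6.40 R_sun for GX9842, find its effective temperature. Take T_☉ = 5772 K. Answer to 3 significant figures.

T/T_☉ = (L/L_☉)^(1/4) / (R/R_☉)^(1/2)
T = 5772 × (9.29×10^3)^(1/4) / √(6.40) = 5772 × 9.818 / 2.530 = 2.240×10^4 K.

2.24×10^4 K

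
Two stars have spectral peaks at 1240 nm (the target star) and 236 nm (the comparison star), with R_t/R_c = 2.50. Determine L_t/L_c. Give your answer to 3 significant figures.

Wien's law gives T ∝ 1/λ_max, so T_t/T_c = λ_c/λ_t = 236/1240 = 0.1903.
Then L ∝ R²T⁴ gives L_t/L_c = (2.50)² × (0.1903)⁴ = 6.250 × 0.001312 = 0.008201.

0.00820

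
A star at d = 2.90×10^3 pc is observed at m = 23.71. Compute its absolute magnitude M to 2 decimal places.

M = m − 5 log₁₀(d/10 pc) = 23.71 − 5 log₁₀(2.90×10^3/10)
  = 23.71 − 5 × 2.462 = 23.71 − 12.31 = 11.40.

11.40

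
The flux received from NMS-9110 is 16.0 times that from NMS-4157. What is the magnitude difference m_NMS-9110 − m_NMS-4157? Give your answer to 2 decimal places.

m_NMS-9110 − m_NMS-4157 = −2.5 log₁₀(F_NMS-9110/F_NMS-4157) = −2.5 log₁₀(16.0) = −2.5 × (1.204) = -3.010.

-3.01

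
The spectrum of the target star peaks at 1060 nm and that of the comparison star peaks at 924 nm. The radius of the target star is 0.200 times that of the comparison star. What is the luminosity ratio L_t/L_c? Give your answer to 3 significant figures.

Wien's law gives T ∝ 1/λ_max, so T_t/T_c = λ_c/λ_t = 924/1060 = 0.8717.
Then L ∝ R²T⁴ gives L_t/L_c = (0.200)² × (0.8717)⁴ = 0.04000 × 0.5774 = 0.02310.

0.0231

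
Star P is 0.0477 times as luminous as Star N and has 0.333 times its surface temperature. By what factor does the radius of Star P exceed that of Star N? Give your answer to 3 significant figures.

L ∝ R²T⁴ gives R ∝ √L / T², so
R_P/R_N = √(0.0477) / (0.333)² = 0.2184 / 0.1109 = 1.970.

1.97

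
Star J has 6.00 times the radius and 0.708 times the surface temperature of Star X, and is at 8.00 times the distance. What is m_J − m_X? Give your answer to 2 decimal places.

L_J/L_X = (6.00)²(0.708)⁴ = 9.046.
F_J/F_X = (L_J/L_X)/(d_J/d_X)² = 9.046/64.00 = 0.1413.
m_J − m_X = −2.5 log₁₀(0.1413) = 2.12.

2.12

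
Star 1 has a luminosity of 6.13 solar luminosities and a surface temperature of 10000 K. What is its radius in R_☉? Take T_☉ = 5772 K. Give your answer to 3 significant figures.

0.825 R_☉

R/R_☉ = √(L/L_☉) / (T/T_☉)² = √(6.13) / (1.733)²
       = 2.476 / 3.002 = 0.8249.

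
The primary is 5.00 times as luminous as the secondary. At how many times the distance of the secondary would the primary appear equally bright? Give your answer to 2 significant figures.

Equal flux requires L_p/d_p² = L_s/d_s², so d_p/d_s = √(L_p/L_s)
= √(5.00) = 2.236.

2.2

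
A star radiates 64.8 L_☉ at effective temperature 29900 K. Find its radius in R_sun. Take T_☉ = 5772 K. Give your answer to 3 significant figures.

R/R_☉ = √(L/L_☉) / (T/T_☉)² = √(64.8) / (5.180)²
       = 8.050 / 26.83 = 0.3000.

0.300 R_sun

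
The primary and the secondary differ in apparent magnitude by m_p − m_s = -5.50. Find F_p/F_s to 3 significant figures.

F_p/F_s = 10^(−(m_p − m_s)/2.5) = 10^(5.50/2.5) = 10^2.200 = 158.5.

158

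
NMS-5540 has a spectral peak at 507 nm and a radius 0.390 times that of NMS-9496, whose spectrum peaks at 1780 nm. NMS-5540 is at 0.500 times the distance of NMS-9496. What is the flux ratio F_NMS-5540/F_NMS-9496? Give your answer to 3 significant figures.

Wien's law: T_NMS-5540/T_NMS-9496 = λ_NMS-9496/λ_NMS-5540 = 1780/507 = 3.511.
L_NMS-5540/L_NMS-9496 = (R_NMS-5540/R_NMS-9496)²(T_NMS-5540/T_NMS-9496)⁴ = (0.390)²(3.511)⁴ = 23.11.
F_NMS-5540/F_NMS-9496 = (L_NMS-5540/L_NMS-9496)/(d_NMS-5540/d_NMS-9496)² = 23.11/(0.500)² = 92.44.

92.4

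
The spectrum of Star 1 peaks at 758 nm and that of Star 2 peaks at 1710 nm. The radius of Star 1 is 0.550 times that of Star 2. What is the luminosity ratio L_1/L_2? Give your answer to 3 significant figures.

Wien's law gives T ∝ 1/λ_max, so T_1/T_2 = λ_2/λ_1 = 1710/758 = 2.256.
Then L ∝ R²T⁴ gives L_1/L_2 = (0.550)² × (2.256)⁴ = 0.3025 × 25.90 = 7.835.

7.83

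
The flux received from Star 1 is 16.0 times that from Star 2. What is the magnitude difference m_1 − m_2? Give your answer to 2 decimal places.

m_1 − m_2 = −2.5 log₁₀(F_1/F_2) = −2.5 log₁₀(16.0) = −2.5 × (1.204) = -3.010.

-3.01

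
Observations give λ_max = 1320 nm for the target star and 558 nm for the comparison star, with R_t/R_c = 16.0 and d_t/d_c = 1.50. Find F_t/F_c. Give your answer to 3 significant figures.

Wien's law: T_t/T_c = λ_c/λ_t = 558/1320 = 0.4227.
L_t/L_c = (R_t/R_c)²(T_t/T_c)⁴ = (16.0)²(0.4227)⁴ = 8.175.
F_t/F_c = (L_t/L_c)/(d_t/d_c)² = 8.175/(1.50)² = 3.633.

3.63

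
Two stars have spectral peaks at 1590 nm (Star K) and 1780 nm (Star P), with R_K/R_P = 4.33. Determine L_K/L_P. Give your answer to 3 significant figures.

Wien's law gives T ∝ 1/λ_max, so T_K/T_P = λ_P/λ_K = 1780/1590 = 1.119.
Then L ∝ R²T⁴ gives L_K/L_P = (4.33)² × (1.119)⁴ = 18.75 × 1.571 = 29.45.

29.4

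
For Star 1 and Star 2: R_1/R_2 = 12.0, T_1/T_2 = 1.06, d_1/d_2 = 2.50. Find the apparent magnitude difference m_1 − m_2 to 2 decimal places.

-3.66

L_1/L_2 = (12.0)²(1.06)⁴ = 181.8.
F_1/F_2 = (L_1/L_2)/(d_1/d_2)² = 181.8/6.250 = 29.09.
m_1 − m_2 = −2.5 log₁₀(29.09) = -3.66.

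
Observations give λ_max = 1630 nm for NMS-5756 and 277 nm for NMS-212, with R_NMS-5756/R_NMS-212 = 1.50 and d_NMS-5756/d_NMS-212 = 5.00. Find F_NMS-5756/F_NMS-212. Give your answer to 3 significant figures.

Wien's law: T_NMS-5756/T_NMS-212 = λ_NMS-212/λ_NMS-5756 = 277/1630 = 0.1699.
L_NMS-5756/L_NMS-212 = (R_NMS-5756/R_NMS-212)²(T_NMS-5756/T_NMS-212)⁴ = (1.50)²(0.1699)⁴ = 0.001877.
F_NMS-5756/F_NMS-212 = (L_NMS-5756/L_NMS-212)/(d_NMS-5756/d_NMS-212)² = 0.001877/(5.00)² = 7.506×10^-5.

7.51×10^-5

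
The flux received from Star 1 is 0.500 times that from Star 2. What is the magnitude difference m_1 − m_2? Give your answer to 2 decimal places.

0.75

m_1 − m_2 = −2.5 log₁₀(F_1/F_2) = −2.5 log₁₀(0.500) = −2.5 × (-0.301) = 0.753.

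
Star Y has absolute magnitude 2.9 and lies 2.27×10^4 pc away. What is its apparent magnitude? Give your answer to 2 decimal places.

19.68

m = M + 5 log₁₀(d/10 pc) = 2.9 + 5 log₁₀(2.27×10^4/10)
  = 2.9 + 5 × 3.356 = 2.9 + 16.78 = 19.68.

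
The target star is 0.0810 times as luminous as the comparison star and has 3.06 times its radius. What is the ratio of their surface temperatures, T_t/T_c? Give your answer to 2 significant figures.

0.30

L ∝ R²T⁴ gives T ∝ (L/R²)^(1/4), so
T_t/T_c = (0.0810 / 3.06²)^(1/4) = (0.008651)^(1/4) = 0.3050.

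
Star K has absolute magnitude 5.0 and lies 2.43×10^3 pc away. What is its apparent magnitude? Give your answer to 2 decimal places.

16.93

m = M + 5 log₁₀(d/10 pc) = 5.0 + 5 log₁₀(2.43×10^3/10)
  = 5.0 + 5 × 2.386 = 5.0 + 11.93 = 16.93.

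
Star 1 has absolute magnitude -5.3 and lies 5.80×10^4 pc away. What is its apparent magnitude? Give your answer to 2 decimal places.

13.52

m = M + 5 log₁₀(d/10 pc) = -5.3 + 5 log₁₀(5.80×10^4/10)
  = -5.3 + 5 × 3.763 = -5.3 + 18.82 = 13.52.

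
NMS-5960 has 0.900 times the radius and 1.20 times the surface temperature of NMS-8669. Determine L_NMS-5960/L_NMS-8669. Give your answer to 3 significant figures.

From the Stefan–Boltzmann law, L ∝ R²T⁴, so
L_NMS-5960/L_NMS-8669 = (R_NMS-5960/R_NMS-8669)² (T_NMS-5960/T_NMS-8669)⁴ = (0.900)² × (1.20)⁴ = 0.8100 × 2.074 = 1.680.

1.68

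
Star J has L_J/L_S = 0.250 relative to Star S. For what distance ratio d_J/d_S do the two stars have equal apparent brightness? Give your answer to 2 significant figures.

0.50

Equal flux requires L_J/d_J² = L_S/d_S², so d_J/d_S = √(L_J/L_S)
= √(0.250) = 0.5000.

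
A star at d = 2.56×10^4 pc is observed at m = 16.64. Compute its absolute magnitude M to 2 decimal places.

M = m − 5 log₁₀(d/10 pc) = 16.64 − 5 log₁₀(2.56×10^4/10)
  = 16.64 − 5 × 3.408 = 16.64 − 17.04 = -0.40.

-0.40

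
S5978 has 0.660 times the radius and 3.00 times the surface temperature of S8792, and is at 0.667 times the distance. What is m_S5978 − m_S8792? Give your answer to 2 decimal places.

L_S5978/L_S8792 = (0.660)²(3.00)⁴ = 35.28.
F_S5978/F_S8792 = (L_S5978/L_S8792)/(d_S5978/d_S8792)² = 35.28/0.4449 = 79.31.
m_S5978 − m_S8792 = −2.5 log₁₀(79.31) = -4.75.

-4.75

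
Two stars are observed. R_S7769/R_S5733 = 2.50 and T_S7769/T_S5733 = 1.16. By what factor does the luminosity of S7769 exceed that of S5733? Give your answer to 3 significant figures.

11.3

From the Stefan–Boltzmann law, L ∝ R²T⁴, so
L_S7769/L_S5733 = (R_S7769/R_S5733)² (T_S7769/T_S5733)⁴ = (2.50)² × (1.16)⁴ = 6.250 × 1.811 = 11.32.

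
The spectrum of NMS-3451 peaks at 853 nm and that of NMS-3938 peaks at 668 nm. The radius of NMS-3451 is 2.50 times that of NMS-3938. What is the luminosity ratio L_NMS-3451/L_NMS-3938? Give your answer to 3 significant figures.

2.35

Wien's law gives T ∝ 1/λ_max, so T_NMS-3451/T_NMS-3938 = λ_NMS-3938/λ_NMS-3451 = 668/853 = 0.7831.
Then L ∝ R²T⁴ gives L_NMS-3451/L_NMS-3938 = (2.50)² × (0.7831)⁴ = 6.250 × 0.3761 = 2.351.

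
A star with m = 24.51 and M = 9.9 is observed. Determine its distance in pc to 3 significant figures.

m − M = 5 log₁₀(d/10 pc)
24.51 − (9.9) = 14.61 = 5 log₁₀(d/10)
d = 10 × 10^(14.61/5) = 10 × 10^2.922 = 8356 pc.

8.36×10^3 pc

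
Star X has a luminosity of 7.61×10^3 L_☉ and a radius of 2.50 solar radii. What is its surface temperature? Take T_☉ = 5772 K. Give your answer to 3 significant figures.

T/T_☉ = (L/L_☉)^(1/4) / (R/R_☉)^(1/2)
T = 5772 × (7.61×10^3)^(1/4) / √(2.50) = 5772 × 9.340 / 1.581 = 3.410×10^4 K.

3.41×10^4 K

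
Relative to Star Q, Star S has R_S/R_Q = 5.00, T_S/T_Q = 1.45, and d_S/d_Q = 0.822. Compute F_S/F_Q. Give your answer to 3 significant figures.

164

L_S/L_Q = (R_S/R_Q)²(T_S/T_Q)⁴ = (5.00)² × (1.45)⁴ = 110.5.
F_S/F_Q = (L_S/L_Q)/(d_S/d_Q)² = 110.5 / (0.822)² = 163.6.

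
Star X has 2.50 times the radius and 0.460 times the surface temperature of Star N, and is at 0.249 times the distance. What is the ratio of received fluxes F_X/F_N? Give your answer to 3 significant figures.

L_X/L_N = (R_X/R_N)²(T_X/T_N)⁴ = (2.50)² × (0.460)⁴ = 0.2798.
F_X/F_N = (L_X/L_N)/(d_X/d_N)² = 0.2798 / (0.249)² = 4.513.

4.51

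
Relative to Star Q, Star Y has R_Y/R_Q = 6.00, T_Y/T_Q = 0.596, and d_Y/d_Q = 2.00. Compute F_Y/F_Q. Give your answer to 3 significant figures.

L_Y/L_Q = (R_Y/R_Q)²(T_Y/T_Q)⁴ = (6.00)² × (0.596)⁴ = 4.542.
F_Y/F_Q = (L_Y/L_Q)/(d_Y/d_Q)² = 4.542 / (2.00)² = 1.136.

1.14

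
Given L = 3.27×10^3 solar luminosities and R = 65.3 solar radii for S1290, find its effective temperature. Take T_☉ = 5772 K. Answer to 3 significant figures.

5.40×10^3 K

T/T_☉ = (L/L_☉)^(1/4) / (R/R_☉)^(1/2)
T = 5772 × (3.27×10^3)^(1/4) / √(65.3) = 5772 × 7.562 / 8.081 = 5401 K.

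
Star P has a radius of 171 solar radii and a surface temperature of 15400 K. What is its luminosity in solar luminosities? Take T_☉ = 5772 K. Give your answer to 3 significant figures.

1.48×10^6 solar luminosities

L/L_☉ = (R/R_☉)² (T/T_☉)⁴ = (171)² × (15400/5772)⁴
       = 2.924×10^4 × (2.668)⁴ = 2.924×10^4 × 50.67 = 1.482×10^6.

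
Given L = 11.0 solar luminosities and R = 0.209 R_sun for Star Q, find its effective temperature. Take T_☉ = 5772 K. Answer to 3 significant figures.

T/T_☉ = (L/L_☉)^(1/4) / (R/R_☉)^(1/2)
T = 5772 × (11.0)^(1/4) / √(0.209) = 5772 × 1.821 / 0.4572 = 2.299×10^4 K.

2.30×10^4 K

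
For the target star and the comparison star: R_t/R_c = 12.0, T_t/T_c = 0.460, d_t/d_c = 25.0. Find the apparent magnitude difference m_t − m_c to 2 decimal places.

4.97

L_t/L_c = (12.0)²(0.460)⁴ = 6.448.
F_t/F_c = (L_t/L_c)/(d_t/d_c)² = 6.448/625.0 = 0.01032.
m_t − m_c = −2.5 log₁₀(0.01032) = 4.97.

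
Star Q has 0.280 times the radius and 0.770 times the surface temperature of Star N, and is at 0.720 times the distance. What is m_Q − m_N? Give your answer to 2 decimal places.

L_Q/L_N = (0.280)²(0.770)⁴ = 0.02756.
F_Q/F_N = (L_Q/L_N)/(d_Q/d_N)² = 0.02756/0.5184 = 0.05316.
m_Q − m_N = −2.5 log₁₀(0.05316) = 3.19.

3.19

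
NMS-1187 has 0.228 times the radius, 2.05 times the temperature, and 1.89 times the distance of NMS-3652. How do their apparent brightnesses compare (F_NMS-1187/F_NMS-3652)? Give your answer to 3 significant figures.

0.257

L_NMS-1187/L_NMS-3652 = (R_NMS-1187/R_NMS-3652)²(T_NMS-1187/T_NMS-3652)⁴ = (0.228)² × (2.05)⁴ = 0.9181.
F_NMS-1187/F_NMS-3652 = (L_NMS-1187/L_NMS-3652)/(d_NMS-1187/d_NMS-3652)² = 0.9181 / (1.89)² = 0.2570.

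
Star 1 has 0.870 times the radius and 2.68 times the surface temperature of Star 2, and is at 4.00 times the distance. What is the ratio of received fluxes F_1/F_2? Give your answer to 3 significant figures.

2.44

L_1/L_2 = (R_1/R_2)²(T_1/T_2)⁴ = (0.870)² × (2.68)⁴ = 39.05.
F_1/F_2 = (L_1/L_2)/(d_1/d_2)² = 39.05 / (4.00)² = 2.440.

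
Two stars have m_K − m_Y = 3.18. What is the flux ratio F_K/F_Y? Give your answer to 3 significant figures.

F_K/F_Y = 10^(−(m_K − m_Y)/2.5) = 10^(-3.18/2.5) = 10^-1.272 = 0.05346.

0.0535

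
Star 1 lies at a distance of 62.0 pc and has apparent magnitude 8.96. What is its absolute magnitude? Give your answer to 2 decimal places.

M = m − 5 log₁₀(d/10 pc) = 8.96 − 5 log₁₀(62.0/10)
  = 8.96 − 5 × 0.792 = 8.96 − 3.96 = 5.00.

5.00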